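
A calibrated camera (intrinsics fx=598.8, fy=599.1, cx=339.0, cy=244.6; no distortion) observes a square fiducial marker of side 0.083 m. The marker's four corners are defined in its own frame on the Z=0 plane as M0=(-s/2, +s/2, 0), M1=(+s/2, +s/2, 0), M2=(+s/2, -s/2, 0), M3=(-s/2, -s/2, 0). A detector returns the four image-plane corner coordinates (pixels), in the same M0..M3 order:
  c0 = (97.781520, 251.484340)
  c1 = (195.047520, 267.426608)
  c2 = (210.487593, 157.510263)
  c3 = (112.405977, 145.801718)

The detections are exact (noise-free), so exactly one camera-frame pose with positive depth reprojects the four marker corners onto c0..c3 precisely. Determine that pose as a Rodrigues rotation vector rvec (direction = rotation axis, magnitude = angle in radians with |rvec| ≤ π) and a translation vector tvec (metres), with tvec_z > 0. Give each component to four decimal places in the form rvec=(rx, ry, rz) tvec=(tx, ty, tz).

rvec=(-0.0033, 0.2202, 0.1433) tvec=(-0.1420, -0.0298, 0.4571)

Intrinsics K: fx=598.8, fy=599.1, cx=339.0, cy=244.6
Marker side s = 0.083 m; corners in marker frame (Z=0):
  M0 = (-0.0415, +0.0415, 0)
  M1 = (+0.0415, +0.0415, 0)
  M2 = (+0.0415, -0.0415, 0)
  M3 = (-0.0415, -0.0415, 0)
Detected image corners:
  c0 = (97.781520, 251.484340) px
  c1 = (195.047520, 267.426608) px
  c2 = (210.487593, 157.510263) px
  c3 = (112.405977, 145.801718) px
Planar DLT: solve 8×8 A·h = b for H (H[2,2]=1):
  H  [+1103.41231 -176.82049 +152.95606]
  H  [+68.61658 +1303.88492 +205.47993]
  H  [-0.47668 +0.02725 +1.00000]
B = K⁻¹H; ‖b₁‖=2.187632, ‖b₂‖=2.187632; λ = 2/(‖b₁‖+‖b₂‖) = 0.457115, sign → tz>0 ⇒ λ=+0.457115
r₁ = λ·B[:,0] = (+0.96569,+0.14132,-0.21790); r₂ = λ·B[:,1] = (-0.14203,+0.98978,+0.01245)
r₃ = r₁×r₂ = (+0.21743,+0.01892,+0.97589); SVD([r₁ r₂ r₃]) → R = UVᵀ:
  R  [+0.96569 -0.14203 +0.21743]
  R  [+0.14132 +0.98978 +0.01892]
  R  [-0.21790 +0.01245 +0.97589]
t = (-0.14202, -0.02985, +0.45712) m
tr R = 2.931363; θ = arccos((tr R − 1)/2) = 0.262742 rad = 15.054°
axis k = ((R−Rᵀ)₃₂, (R−Rᵀ)₁₃, (R−Rᵀ)₂₁) / (2 sinθ) = (-0.012449, +0.838037, +0.545472)
rvec = θ·k = (-0.003271, +0.220187, +0.143318)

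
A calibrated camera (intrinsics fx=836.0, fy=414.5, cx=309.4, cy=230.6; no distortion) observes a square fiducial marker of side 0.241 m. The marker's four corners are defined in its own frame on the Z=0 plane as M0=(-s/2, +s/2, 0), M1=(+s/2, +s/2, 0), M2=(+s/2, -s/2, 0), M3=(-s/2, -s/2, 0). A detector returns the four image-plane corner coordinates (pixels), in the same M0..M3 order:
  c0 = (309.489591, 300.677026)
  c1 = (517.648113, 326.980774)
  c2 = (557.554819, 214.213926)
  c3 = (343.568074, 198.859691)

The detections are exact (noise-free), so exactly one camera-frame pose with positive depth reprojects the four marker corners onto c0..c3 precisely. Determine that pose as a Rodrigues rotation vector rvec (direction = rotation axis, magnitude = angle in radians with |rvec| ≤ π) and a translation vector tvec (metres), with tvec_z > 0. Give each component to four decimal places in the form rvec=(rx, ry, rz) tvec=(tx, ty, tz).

Intrinsics K: fx=836.0, fy=414.5, cx=309.4, cy=230.6
Marker side s = 0.241 m; corners in marker frame (Z=0):
  M0 = (-0.1205, +0.1205, 0)
  M1 = (+0.1205, +0.1205, 0)
  M2 = (+0.1205, -0.1205, 0)
  M3 = (-0.1205, -0.1205, 0)
Detected image corners:
  c0 = (309.489591, 300.677026) px
  c1 = (517.648113, 326.980774) px
  c2 = (557.554819, 214.213926) px
  c3 = (343.568074, 198.859691) px
Planar DLT: solve 8×8 A·h = b for H (H[2,2]=1):
  H  [+689.52800 -136.00422 +426.49663]
  H  [-25.61371 +454.17072 +259.89424]
  H  [-0.43103 +0.03903 +1.00000]
B = K⁻¹H; ‖b₁‖=1.089201, ‖b₂‖=1.089201; λ = 2/(‖b₁‖+‖b₂‖) = 0.918104, sign → tz>0 ⇒ λ=+0.918104
r₁ = λ·B[:,0] = (+0.90371,+0.16343,-0.39573); r₂ = λ·B[:,1] = (-0.16262,+0.98604,+0.03583)
r₃ = r₁×r₂ = (+0.39607,+0.03197,+0.91767); SVD([r₁ r₂ r₃]) → R = UVᵀ:
  R  [+0.90371 -0.16262 +0.39607]
  R  [+0.16343 +0.98604 +0.03197]
  R  [-0.39573 +0.03583 +0.91767]
t = (+0.12860, +0.06489, +0.91810) m
tr R = 2.807409; θ = arccos((tr R − 1)/2) = 0.442452 rad = 25.351°
axis k = ((R−Rᵀ)₃₂, (R−Rᵀ)₁₃, (R−Rᵀ)₂₁) / (2 sinθ) = (+0.004511, +0.924663, +0.380761)
rvec = θ·k = (+0.001996, +0.409119, +0.168468)

rvec=(0.0020, 0.4091, 0.1685) tvec=(0.1286, 0.0649, 0.9181)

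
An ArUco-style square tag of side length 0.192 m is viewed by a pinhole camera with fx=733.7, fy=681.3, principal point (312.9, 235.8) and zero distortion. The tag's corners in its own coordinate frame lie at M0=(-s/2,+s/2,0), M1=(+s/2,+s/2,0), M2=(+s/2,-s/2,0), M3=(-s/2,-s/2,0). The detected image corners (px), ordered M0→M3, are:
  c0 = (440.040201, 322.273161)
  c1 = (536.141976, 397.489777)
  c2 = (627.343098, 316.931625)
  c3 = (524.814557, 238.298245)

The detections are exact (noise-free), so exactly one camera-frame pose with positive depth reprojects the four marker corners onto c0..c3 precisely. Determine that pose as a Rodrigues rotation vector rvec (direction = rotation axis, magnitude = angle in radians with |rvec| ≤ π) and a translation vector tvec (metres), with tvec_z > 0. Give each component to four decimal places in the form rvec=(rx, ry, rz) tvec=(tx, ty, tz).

Intrinsics K: fx=733.7, fy=681.3, cx=312.9, cy=235.8
Marker side s = 0.192 m; corners in marker frame (Z=0):
  M0 = (-0.0960, +0.0960, 0)
  M1 = (+0.0960, +0.0960, 0)
  M2 = (+0.0960, -0.0960, 0)
  M3 = (-0.0960, -0.0960, 0)
Detected image corners:
  c0 = (440.040201, 322.273161) px
  c1 = (536.141976, 397.489777) px
  c2 = (627.343098, 316.931625) px
  c3 = (524.814557, 238.298245) px
Planar DLT: solve 8×8 A·h = b for H (H[2,2]=1):
  H  [+488.04011 -304.33242 +530.60609]
  H  [+383.17416 +520.68245 +319.69039]
  H  [-0.05405 +0.28915 +1.00000]
B = K⁻¹H; ‖b₁‖=0.902379, ‖b₂‖=0.902379; λ = 2/(‖b₁‖+‖b₂‖) = 1.108182, sign → tz>0 ⇒ λ=+1.108182
r₁ = λ·B[:,0] = (+0.76268,+0.64399,-0.05990); r₂ = λ·B[:,1] = (-0.59632,+0.73603,+0.32043)
r₃ = r₁×r₂ = (+0.25044,-0.20866,+0.94538); SVD([r₁ r₂ r₃]) → R = UVᵀ:
  R  [+0.76268 -0.59632 +0.25044]
  R  [+0.64399 +0.73603 -0.20866]
  R  [-0.05990 +0.32043 +0.94538]
t = (+0.32882, +0.13645, +1.10818) m
tr R = 2.444087; θ = arccos((tr R − 1)/2) = 0.764045 rad = 43.777°
axis k = ((R−Rᵀ)₃₂, (R−Rᵀ)₁₃, (R−Rᵀ)₂₁) / (2 sinθ) = (+0.382374, +0.224287, +0.896374)
rvec = θ·k = (+0.292151, +0.171365, +0.684870)

rvec=(0.2922, 0.1714, 0.6849) tvec=(0.3288, 0.1365, 1.1082)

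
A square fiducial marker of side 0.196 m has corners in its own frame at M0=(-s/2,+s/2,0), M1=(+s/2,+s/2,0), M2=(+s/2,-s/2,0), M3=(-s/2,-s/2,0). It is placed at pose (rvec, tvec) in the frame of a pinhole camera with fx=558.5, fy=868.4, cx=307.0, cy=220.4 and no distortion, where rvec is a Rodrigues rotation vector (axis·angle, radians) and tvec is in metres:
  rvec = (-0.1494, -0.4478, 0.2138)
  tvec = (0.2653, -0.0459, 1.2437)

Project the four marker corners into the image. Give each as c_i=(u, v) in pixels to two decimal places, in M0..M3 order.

Intrinsics K: fx=558.5, fy=868.4, cx=307.0, cy=220.4
Marker side s = 0.196 m; corners in marker frame (Z=0):
  M0 = (-0.0980, +0.0980, 0)
  M1 = (+0.0980, +0.0980, 0)
  M2 = (+0.0980, -0.0980, 0)
  M3 = (-0.0980, -0.0980, 0)
rvec = (-0.1494, -0.4478, 0.2138), |rvec| = θ = 0.51822 rad = 29.692°
Rodrigues: sinθ=0.49534, 1−cosθ=0.13130; R = I + sinθ·[k]× + (1−cosθ)·[k]×²:
    [+0.87961 -0.17165 -0.44364]
    [+0.23707 +0.96674 +0.09599]
    [+0.41241 -0.18961 +0.89105]
t = (0.2653, -0.0459, 1.2437) m
M0: Pc = R·M0+t = (+0.16228, +0.02561, +1.18470); u = 558.5·(+0.16228)/1.18470 + 307.0 = 383.5013, v = 868.4·(+0.02561)/1.18470 + 220.4 = 239.1709
M1: Pc = R·M1+t = (+0.33468, +0.07207, +1.26553); u = 558.5·(+0.33468)/1.26553 + 307.0 = 454.6997, v = 868.4·(+0.07207)/1.26553 + 220.4 = 269.8559
M2: Pc = R·M2+t = (+0.36832, -0.11741, +1.30270); u = 558.5·(+0.36832)/1.30270 + 307.0 = 464.9098, v = 868.4·(-0.11741)/1.30270 + 220.4 = 142.1340
M3: Pc = R·M3+t = (+0.19592, -0.16387, +1.22187); u = 558.5·(+0.19592)/1.22187 + 307.0 = 396.5524, v = 868.4·(-0.16387)/1.22187 + 220.4 = 103.9328

c0=(383.50, 239.17) c1=(454.70, 269.86) c2=(464.91, 142.13) c3=(396.55, 103.93)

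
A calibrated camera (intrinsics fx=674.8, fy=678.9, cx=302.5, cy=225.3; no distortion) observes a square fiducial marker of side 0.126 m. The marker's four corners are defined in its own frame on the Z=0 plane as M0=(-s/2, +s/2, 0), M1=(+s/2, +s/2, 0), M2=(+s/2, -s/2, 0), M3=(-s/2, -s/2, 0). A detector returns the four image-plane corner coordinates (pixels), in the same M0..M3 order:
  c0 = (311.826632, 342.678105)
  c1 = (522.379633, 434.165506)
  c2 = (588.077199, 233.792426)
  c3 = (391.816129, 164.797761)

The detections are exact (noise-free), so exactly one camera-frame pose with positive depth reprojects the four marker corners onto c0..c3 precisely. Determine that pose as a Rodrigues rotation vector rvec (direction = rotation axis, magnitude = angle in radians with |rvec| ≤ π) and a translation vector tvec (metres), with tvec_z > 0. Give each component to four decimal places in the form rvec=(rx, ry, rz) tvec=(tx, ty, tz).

rvec=(-0.3686, 0.1842, 0.4044) tvec=(0.0886, 0.0369, 0.4016)

Intrinsics K: fx=674.8, fy=678.9, cx=302.5, cy=225.3
Marker side s = 0.126 m; corners in marker frame (Z=0):
  M0 = (-0.0630, +0.0630, 0)
  M1 = (+0.0630, +0.0630, 0)
  M2 = (+0.0630, -0.0630, 0)
  M3 = (-0.0630, -0.0630, 0)
Detected image corners:
  c0 = (311.826632, 342.678105) px
  c1 = (522.379633, 434.165506) px
  c2 = (588.077199, 233.792426) px
  c3 = (391.816129, 164.797761) px
Planar DLT: solve 8×8 A·h = b for H (H[2,2]=1):
  H  [+1333.09791 -932.94426 +451.37487]
  H  [+452.03152 +1269.07056 +287.67440]
  H  [-0.61400 -0.77753 +1.00000]
B = K⁻¹H; ‖b₁‖=2.489829, ‖b₂‖=2.489829; λ = 2/(‖b₁‖+‖b₂‖) = 0.401634, sign → tz>0 ⇒ λ=+0.401634
r₁ = λ·B[:,0] = (+0.90399,+0.34926,-0.24660); r₂ = λ·B[:,1] = (-0.41529,+0.85441,-0.31228)
r₃ = r₁×r₂ = (+0.10163,+0.38471,+0.91742); SVD([r₁ r₂ r₃]) → R = UVᵀ:
  R  [+0.90399 -0.41529 +0.10163]
  R  [+0.34926 +0.85441 +0.38471]
  R  [-0.24660 -0.31228 +0.91742]
t = (+0.08861, +0.03690, +0.40163) m
tr R = 2.675828; θ = arccos((tr R − 1)/2) = 0.577347 rad = 33.080°
axis k = ((R−Rᵀ)₃₂, (R−Rᵀ)₁₃, (R−Rᵀ)₂₁) / (2 sinθ) = (-0.638503, +0.319016, +0.700388)
rvec = θ·k = (-0.368637, +0.184183, +0.404367)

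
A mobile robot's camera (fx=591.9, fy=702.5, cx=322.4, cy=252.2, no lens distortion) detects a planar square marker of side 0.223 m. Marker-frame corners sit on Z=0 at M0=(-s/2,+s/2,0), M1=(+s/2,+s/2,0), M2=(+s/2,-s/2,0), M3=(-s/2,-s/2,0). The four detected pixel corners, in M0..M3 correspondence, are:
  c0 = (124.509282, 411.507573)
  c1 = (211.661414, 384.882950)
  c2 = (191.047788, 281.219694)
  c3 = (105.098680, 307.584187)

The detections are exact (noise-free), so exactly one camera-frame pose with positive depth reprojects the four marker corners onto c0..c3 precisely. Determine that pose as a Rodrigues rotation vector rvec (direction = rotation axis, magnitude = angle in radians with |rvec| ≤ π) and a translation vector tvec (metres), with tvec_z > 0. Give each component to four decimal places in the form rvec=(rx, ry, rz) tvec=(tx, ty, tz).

rvec=(-0.0892, 0.0179, -0.2523) tvec=(-0.4094, 0.1967, 1.4739)

Intrinsics K: fx=591.9, fy=702.5, cx=322.4, cy=252.2
Marker side s = 0.223 m; corners in marker frame (Z=0):
  M0 = (-0.1115, +0.1115, 0)
  M1 = (+0.1115, +0.1115, 0)
  M2 = (+0.1115, -0.1115, 0)
  M3 = (-0.1115, -0.1115, 0)
Detected image corners:
  c0 = (124.509282, 411.507573) px
  c1 = (211.661414, 384.882950) px
  c2 = (191.047788, 281.219694) px
  c3 = (105.098680, 307.584187) px
Planar DLT: solve 8×8 A·h = b for H (H[2,2]=1):
  H  [+387.40356 +80.04721 +157.98960]
  H  [-120.33339 +444.20952 +345.95035]
  H  [-0.00441 -0.06131 +1.00000]
B = K⁻¹H; ‖b₁‖=0.678493, ‖b₂‖=0.678493; λ = 2/(‖b₁‖+‖b₂‖) = 1.473854, sign → tz>0 ⇒ λ=+1.473854
r₁ = λ·B[:,0] = (+0.96819,-0.25013,-0.00650); r₂ = λ·B[:,1] = (+0.24854,+0.96440,-0.09036)
r₃ = r₁×r₂ = (+0.02887,+0.08587,+0.99589); SVD([r₁ r₂ r₃]) → R = UVᵀ:
  R  [+0.96819 +0.24854 +0.02887]
  R  [-0.25013 +0.96440 +0.08587]
  R  [-0.00650 -0.09036 +0.99589]
t = (-0.40939, +0.19669, +1.47385) m
tr R = 2.928477; θ = arccos((tr R − 1)/2) = 0.268242 rad = 15.369°
axis k = ((R−Rᵀ)₃₂, (R−Rᵀ)₁₃, (R−Rᵀ)₂₁) / (2 sinθ) = (-0.332472, +0.066735, -0.940749)
rvec = θ·k = (-0.089183, +0.017901, -0.252349)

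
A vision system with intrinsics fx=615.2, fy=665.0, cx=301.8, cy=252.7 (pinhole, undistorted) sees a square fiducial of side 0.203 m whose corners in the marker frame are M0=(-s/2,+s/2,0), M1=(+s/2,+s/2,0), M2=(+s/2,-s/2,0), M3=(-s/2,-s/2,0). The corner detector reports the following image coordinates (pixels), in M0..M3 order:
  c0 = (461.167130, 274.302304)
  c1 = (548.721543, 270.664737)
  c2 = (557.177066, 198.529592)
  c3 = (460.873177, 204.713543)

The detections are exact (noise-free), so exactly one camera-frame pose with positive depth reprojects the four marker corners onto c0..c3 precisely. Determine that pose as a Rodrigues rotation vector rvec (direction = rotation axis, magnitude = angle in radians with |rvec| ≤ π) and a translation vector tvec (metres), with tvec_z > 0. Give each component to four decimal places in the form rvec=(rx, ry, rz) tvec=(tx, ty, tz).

Intrinsics K: fx=615.2, fy=665.0, cx=301.8, cy=252.7
Marker side s = 0.203 m; corners in marker frame (Z=0):
  M0 = (-0.1015, +0.1015, 0)
  M1 = (+0.1015, +0.1015, 0)
  M2 = (+0.1015, -0.1015, 0)
  M3 = (-0.1015, -0.1015, 0)
Detected image corners:
  c0 = (461.167130, 274.302304) px
  c1 = (548.721543, 270.664737) px
  c2 = (557.177066, 198.529592) px
  c3 = (460.873177, 204.713543) px
Planar DLT: solve 8×8 A·h = b for H (H[2,2]=1):
  H  [+378.34316 +214.65124 +506.21261]
  H  [-58.26242 +458.59764 +238.75163]
  H  [-0.14497 +0.46241 +1.00000]
B = K⁻¹H; ‖b₁‖=0.702014, ‖b₂‖=0.702013; λ = 2/(‖b₁‖+‖b₂‖) = 1.424474, sign → tz>0 ⇒ λ=+1.424474
r₁ = λ·B[:,0] = (+0.97735,-0.04633,-0.20651); r₂ = λ·B[:,1] = (+0.17388,+0.73204,+0.65870)
r₃ = r₁×r₂ = (+0.12066,-0.67968,+0.72352); SVD([r₁ r₂ r₃]) → R = UVᵀ:
  R  [+0.97735 +0.17388 +0.12066]
  R  [-0.04633 +0.73204 -0.67968]
  R  [-0.20651 +0.65870 +0.72352]
t = (+0.47331, -0.02988, +1.42447) m
tr R = 2.432905; θ = arccos((tr R − 1)/2) = 0.772093 rad = 44.238°
axis k = ((R−Rᵀ)₃₂, (R−Rᵀ)₁₃, (R−Rᵀ)₂₁) / (2 sinθ) = (+0.959224, +0.234481, -0.157825)
rvec = θ·k = (+0.740610, +0.181041, -0.121855)

rvec=(0.7406, 0.1810, -0.1219) tvec=(0.4733, -0.0299, 1.4245)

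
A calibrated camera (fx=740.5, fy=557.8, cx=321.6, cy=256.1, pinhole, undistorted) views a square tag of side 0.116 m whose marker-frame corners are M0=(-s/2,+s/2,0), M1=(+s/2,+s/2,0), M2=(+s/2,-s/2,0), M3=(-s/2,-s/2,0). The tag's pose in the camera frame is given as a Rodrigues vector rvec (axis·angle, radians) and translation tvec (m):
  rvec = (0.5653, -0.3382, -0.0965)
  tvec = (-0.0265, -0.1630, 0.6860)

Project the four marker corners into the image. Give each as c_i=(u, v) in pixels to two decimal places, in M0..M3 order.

c0=(235.79, 173.58) c1=(349.74, 161.32) c2=(352.70, 71.36) c3=(227.71, 80.13)

Intrinsics K: fx=740.5, fy=557.8, cx=321.6, cy=256.1
Marker side s = 0.116 m; corners in marker frame (Z=0):
  M0 = (-0.0580, +0.0580, 0)
  M1 = (+0.0580, +0.0580, 0)
  M2 = (+0.0580, -0.0580, 0)
  M3 = (-0.0580, -0.0580, 0)
rvec = (0.5653, -0.3382, -0.0965), |rvec| = θ = 0.66577 rad = 38.146°
Rodrigues: sinθ=0.61767, 1−cosθ=0.21356; R = I + sinθ·[k]× + (1−cosθ)·[k]×²:
    [+0.94041 -0.00259 -0.34005]
    [-0.18164 +0.84155 -0.50873]
    [+0.28748 +0.54018 +0.79093]
t = (-0.0265, -0.1630, 0.6860) m
M0: Pc = R·M0+t = (-0.08119, -0.10366, +0.70066); u = 740.5·(-0.08119)/0.70066 + 321.6 = 235.7894, v = 557.8·(-0.10366)/0.70066 + 256.1 = 173.5790
M1: Pc = R·M1+t = (+0.02789, -0.12473, +0.73400); u = 740.5·(+0.02789)/0.73400 + 321.6 = 349.7404, v = 557.8·(-0.12473)/0.73400 + 256.1 = 161.3160
M2: Pc = R·M2+t = (+0.02819, -0.22234, +0.67134); u = 740.5·(+0.02819)/0.67134 + 321.6 = 352.6977, v = 557.8·(-0.22234)/0.67134 + 256.1 = 71.3601
M3: Pc = R·M3+t = (-0.08089, -0.20127, +0.63800); u = 740.5·(-0.08089)/0.63800 + 321.6 = 227.7096, v = 557.8·(-0.20127)/0.63800 + 256.1 = 80.1256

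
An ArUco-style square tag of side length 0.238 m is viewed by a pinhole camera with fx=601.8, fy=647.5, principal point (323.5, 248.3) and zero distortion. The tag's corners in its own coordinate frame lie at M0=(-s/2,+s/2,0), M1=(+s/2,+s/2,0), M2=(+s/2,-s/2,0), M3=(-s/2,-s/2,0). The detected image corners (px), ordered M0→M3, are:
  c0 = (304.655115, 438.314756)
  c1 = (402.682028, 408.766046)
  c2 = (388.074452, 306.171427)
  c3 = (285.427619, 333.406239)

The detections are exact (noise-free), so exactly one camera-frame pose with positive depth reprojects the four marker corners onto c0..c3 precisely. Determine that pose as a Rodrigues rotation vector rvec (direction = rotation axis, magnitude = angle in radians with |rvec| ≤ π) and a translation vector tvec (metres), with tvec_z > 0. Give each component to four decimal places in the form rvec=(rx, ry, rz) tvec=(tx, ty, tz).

rvec=(0.2145, -0.2158, -0.1955) tvec=(0.0513, 0.2605, 1.3584)

Intrinsics K: fx=601.8, fy=647.5, cx=323.5, cy=248.3
Marker side s = 0.238 m; corners in marker frame (Z=0):
  M0 = (-0.1190, +0.1190, 0)
  M1 = (+0.1190, +0.1190, 0)
  M2 = (+0.1190, -0.1190, 0)
  M3 = (-0.1190, -0.1190, 0)
Detected image corners:
  c0 = (304.655115, 438.314756) px
  c1 = (402.682028, 408.766046) px
  c2 = (388.074452, 306.171427) px
  c3 = (285.427619, 333.406239) px
Planar DLT: solve 8×8 A·h = b for H (H[2,2]=1):
  H  [+469.77905 +129.54616 +346.21763]
  H  [-67.29121 +498.96859 +372.47619]
  H  [+0.14018 +0.16983 +1.00000]
B = K⁻¹H; ‖b₁‖=0.736150, ‖b₂‖=0.736150; λ = 2/(‖b₁‖+‖b₂‖) = 1.358418, sign → tz>0 ⇒ λ=+1.358418
r₁ = λ·B[:,0] = (+0.95805,-0.21420,+0.19042); r₂ = λ·B[:,1] = (+0.16841,+0.95834,+0.23070)
r₃ = r₁×r₂ = (-0.23191,-0.18895,+0.95421); SVD([r₁ r₂ r₃]) → R = UVᵀ:
  R  [+0.95805 +0.16841 -0.23191]
  R  [-0.21420 +0.95834 -0.18895]
  R  [+0.19042 +0.23070 +0.95421]
t = (+0.05128, +0.26051, +1.35842) m
tr R = 2.870602; θ = arccos((tr R − 1)/2) = 0.361688 rad = 20.723°
axis k = ((R−Rᵀ)₃₂, (R−Rᵀ)₁₃, (R−Rᵀ)₂₁) / (2 sinθ) = (+0.592965, -0.596756, -0.540624)
rvec = θ·k = (+0.214468, -0.215840, -0.195537)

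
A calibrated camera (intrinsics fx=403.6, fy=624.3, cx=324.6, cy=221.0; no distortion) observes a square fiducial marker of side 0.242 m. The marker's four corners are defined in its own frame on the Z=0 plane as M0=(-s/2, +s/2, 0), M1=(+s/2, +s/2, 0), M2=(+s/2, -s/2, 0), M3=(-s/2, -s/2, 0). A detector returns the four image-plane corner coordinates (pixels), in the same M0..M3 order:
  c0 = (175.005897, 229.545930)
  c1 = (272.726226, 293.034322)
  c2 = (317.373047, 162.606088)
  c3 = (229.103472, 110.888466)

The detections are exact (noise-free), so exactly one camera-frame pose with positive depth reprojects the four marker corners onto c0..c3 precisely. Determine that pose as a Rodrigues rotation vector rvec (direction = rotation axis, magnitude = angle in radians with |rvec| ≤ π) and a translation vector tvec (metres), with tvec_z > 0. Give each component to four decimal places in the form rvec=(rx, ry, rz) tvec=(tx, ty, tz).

rvec=(-0.5204, 0.0507, 0.4029) tvec=(-0.1757, -0.0397, 0.9404)

Intrinsics K: fx=403.6, fy=624.3, cx=324.6, cy=221.0
Marker side s = 0.242 m; corners in marker frame (Z=0):
  M0 = (-0.1210, +0.1210, 0)
  M1 = (+0.1210, +0.1210, 0)
  M2 = (+0.1210, -0.1210, 0)
  M3 = (-0.1210, -0.1210, 0)
Detected image corners:
  c0 = (175.005897, 229.545930) px
  c1 = (272.726226, 293.034322) px
  c2 = (317.373047, 162.606088) px
  c3 = (229.103472, 110.888466) px
Planar DLT: solve 8×8 A·h = b for H (H[2,2]=1):
  H  [+343.91207 -329.56614 +249.16974]
  H  [+205.17931 +413.94582 +194.67471]
  H  [-0.15761 -0.50362 +1.00000]
B = K⁻¹H; ‖b₁‖=1.063406, ‖b₂‖=1.063406; λ = 2/(‖b₁‖+‖b₂‖) = 0.940374, sign → tz>0 ⇒ λ=+0.940374
r₁ = λ·B[:,0] = (+0.92051,+0.36153,-0.14821); r₂ = λ·B[:,1] = (-0.38698,+0.79117,-0.47359)
r₃ = r₁×r₂ = (-0.05395,+0.49330,+0.86818); SVD([r₁ r₂ r₃]) → R = UVᵀ:
  R  [+0.92051 -0.38698 -0.05395]
  R  [+0.36153 +0.79117 +0.49330]
  R  [-0.14821 -0.47359 +0.86818]
t = (-0.17575, -0.03965, +0.94037) m
tr R = 2.579861; θ = arccos((tr R − 1)/2) = 0.660101 rad = 37.821°
axis k = ((R−Rᵀ)₃₂, (R−Rᵀ)₁₃, (R−Rᵀ)₂₁) / (2 sinθ) = (-0.788406, +0.076860, +0.610335)
rvec = θ·k = (-0.520428, +0.050735, +0.402883)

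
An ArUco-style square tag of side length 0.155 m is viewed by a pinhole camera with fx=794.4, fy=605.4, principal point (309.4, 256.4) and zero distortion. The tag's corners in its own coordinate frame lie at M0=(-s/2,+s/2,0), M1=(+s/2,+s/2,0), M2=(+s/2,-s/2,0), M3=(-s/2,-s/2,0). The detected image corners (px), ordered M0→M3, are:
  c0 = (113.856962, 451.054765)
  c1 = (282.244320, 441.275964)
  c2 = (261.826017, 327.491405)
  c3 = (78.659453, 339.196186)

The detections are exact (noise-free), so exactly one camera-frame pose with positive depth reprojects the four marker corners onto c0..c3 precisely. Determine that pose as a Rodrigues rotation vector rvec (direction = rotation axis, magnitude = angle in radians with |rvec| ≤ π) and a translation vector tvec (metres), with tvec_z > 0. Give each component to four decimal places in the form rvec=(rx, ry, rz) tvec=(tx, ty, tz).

Intrinsics K: fx=794.4, fy=605.4, cx=309.4, cy=256.4
Marker side s = 0.155 m; corners in marker frame (Z=0):
  M0 = (-0.0775, +0.0775, 0)
  M1 = (+0.0775, +0.0775, 0)
  M2 = (+0.0775, -0.0775, 0)
  M3 = (-0.0775, -0.0775, 0)
Detected image corners:
  c0 = (113.856962, 451.054765) px
  c1 = (282.244320, 441.275964) px
  c2 = (261.826017, 327.491405) px
  c3 = (78.659453, 339.196186) px
Planar DLT: solve 8×8 A·h = b for H (H[2,2]=1):
  H  [+1121.39626 +281.18721 +184.34855]
  H  [-91.49440 +942.82749 +392.18991]
  H  [-0.05762 +0.55156 +1.00000]
B = K⁻¹H; ‖b₁‖=1.440810, ‖b₂‖=1.440810; λ = 2/(‖b₁‖+‖b₂‖) = 0.694054, sign → tz>0 ⇒ λ=+0.694054
r₁ = λ·B[:,0] = (+0.99532,-0.08796,-0.03999); r₂ = λ·B[:,1] = (+0.09657,+0.91876,+0.38281)
r₃ = r₁×r₂ = (+0.00307,-0.38489,+0.92296); SVD([r₁ r₂ r₃]) → R = UVᵀ:
  R  [+0.99532 +0.09657 +0.00307]
  R  [-0.08796 +0.91876 -0.38489]
  R  [-0.03999 +0.38281 +0.92296]
t = (-0.10926, +0.15567, +0.69405) m
tr R = 2.837044; θ = arccos((tr R − 1)/2) = 0.406470 rad = 23.289°
axis k = ((R−Rᵀ)₃₂, (R−Rᵀ)₁₃, (R−Rᵀ)₂₁) / (2 sinθ) = (+0.970864, +0.054462, -0.233360)
rvec = θ·k = (+0.394627, +0.022137, -0.094854)

rvec=(0.3946, 0.0221, -0.0949) tvec=(-0.1093, 0.1557, 0.6941)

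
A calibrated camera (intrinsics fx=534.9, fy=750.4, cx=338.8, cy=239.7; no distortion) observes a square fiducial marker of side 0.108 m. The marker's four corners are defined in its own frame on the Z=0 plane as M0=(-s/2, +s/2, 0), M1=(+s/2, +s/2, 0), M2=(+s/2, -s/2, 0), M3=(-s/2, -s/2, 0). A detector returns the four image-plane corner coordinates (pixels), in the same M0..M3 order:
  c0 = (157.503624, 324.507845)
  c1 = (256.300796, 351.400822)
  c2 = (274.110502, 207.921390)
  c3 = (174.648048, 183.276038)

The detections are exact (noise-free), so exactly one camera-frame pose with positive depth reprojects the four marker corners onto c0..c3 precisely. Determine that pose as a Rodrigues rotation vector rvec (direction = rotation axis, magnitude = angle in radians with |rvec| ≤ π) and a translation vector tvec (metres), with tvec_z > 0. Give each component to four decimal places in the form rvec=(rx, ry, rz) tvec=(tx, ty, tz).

rvec=(0.0122, 0.0871, 0.1756) tvec=(-0.1294, 0.0202, 0.5601)

Intrinsics K: fx=534.9, fy=750.4, cx=338.8, cy=239.7
Marker side s = 0.108 m; corners in marker frame (Z=0):
  M0 = (-0.0540, +0.0540, 0)
  M1 = (+0.0540, +0.0540, 0)
  M2 = (+0.0540, -0.0540, 0)
  M3 = (-0.0540, -0.0540, 0)
Detected image corners:
  c0 = (157.503624, 324.507845) px
  c1 = (256.300796, 351.400822) px
  c2 = (274.110502, 207.921390) px
  c3 = (174.648048, 183.276038) px
Planar DLT: solve 8×8 A·h = b for H (H[2,2]=1):
  H  [+884.96202 -154.19975 +215.21575]
  H  [+197.92053 +1327.42352 +266.80582]
  H  [-0.15257 +0.03524 +1.00000]
B = K⁻¹H; ‖b₁‖=1.785277, ‖b₂‖=1.785277; λ = 2/(‖b₁‖+‖b₂‖) = 0.560137, sign → tz>0 ⇒ λ=+0.560137
r₁ = λ·B[:,0] = (+0.98085,+0.17504,-0.08546); r₂ = λ·B[:,1] = (-0.17398,+0.98455,+0.01974)
r₃ = r₁×r₂ = (+0.08760,-0.00449,+0.99615); SVD([r₁ r₂ r₃]) → R = UVᵀ:
  R  [+0.98085 -0.17398 +0.08760]
  R  [+0.17504 +0.98455 -0.00449]
  R  [-0.08546 +0.01974 +0.99615]
t = (-0.12942, +0.02023, +0.56014) m
tr R = 2.961543; θ = arccos((tr R − 1)/2) = 0.196419 rad = 11.254°
axis k = ((R−Rᵀ)₃₂, (R−Rᵀ)₁₃, (R−Rᵀ)₂₁) / (2 sinθ) = (+0.062088, +0.443376, +0.894183)
rvec = θ·k = (+0.012195, +0.087088, +0.175635)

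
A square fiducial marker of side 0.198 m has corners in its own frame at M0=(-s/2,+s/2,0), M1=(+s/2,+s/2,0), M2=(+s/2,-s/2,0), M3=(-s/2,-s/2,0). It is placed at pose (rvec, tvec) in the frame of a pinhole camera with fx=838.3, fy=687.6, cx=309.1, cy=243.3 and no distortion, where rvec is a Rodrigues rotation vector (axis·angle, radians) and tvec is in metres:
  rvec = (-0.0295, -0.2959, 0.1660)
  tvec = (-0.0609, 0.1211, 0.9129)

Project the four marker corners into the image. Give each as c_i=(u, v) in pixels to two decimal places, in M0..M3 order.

Intrinsics K: fx=838.3, fy=687.6, cx=309.1, cy=243.3
Marker side s = 0.198 m; corners in marker frame (Z=0):
  M0 = (-0.0990, +0.0990, 0)
  M1 = (+0.0990, +0.0990, 0)
  M2 = (+0.0990, -0.0990, 0)
  M3 = (-0.0990, -0.0990, 0)
rvec = (-0.0295, -0.2959, 0.1660), |rvec| = θ = 0.34056 rad = 19.513°
Rodrigues: sinθ=0.33402, 1−cosθ=0.05743; R = I + sinθ·[k]× + (1−cosθ)·[k]×²:
    [+0.94300 -0.15849 -0.29264]
    [+0.16713 +0.98592 +0.00461]
    [+0.28779 -0.05326 +0.95621]
t = (-0.0609, 0.1211, 0.9129) m
M0: Pc = R·M0+t = (-0.16995, +0.20216, +0.87914); u = 838.3·(-0.16995)/0.87914 + 309.1 = 147.0472, v = 687.6·(+0.20216)/0.87914 + 243.3 = 401.4159
M1: Pc = R·M1+t = (+0.01677, +0.23525, +0.93612); u = 838.3·(+0.01677)/0.93612 + 309.1 = 324.1145, v = 687.6·(+0.23525)/0.93612 + 243.3 = 416.0982
M2: Pc = R·M2+t = (+0.04815, +0.04004, +0.94666); u = 838.3·(+0.04815)/0.94666 + 309.1 = 351.7357, v = 687.6·(+0.04004)/0.94666 + 243.3 = 272.3824
M3: Pc = R·M3+t = (-0.13857, +0.00695, +0.88968); u = 838.3·(-0.13857)/0.88968 + 309.1 = 178.5360, v = 687.6·(+0.00695)/0.88968 + 243.3 = 248.6694

c0=(147.05, 401.42) c1=(324.11, 416.10) c2=(351.74, 272.38) c3=(178.54, 248.67)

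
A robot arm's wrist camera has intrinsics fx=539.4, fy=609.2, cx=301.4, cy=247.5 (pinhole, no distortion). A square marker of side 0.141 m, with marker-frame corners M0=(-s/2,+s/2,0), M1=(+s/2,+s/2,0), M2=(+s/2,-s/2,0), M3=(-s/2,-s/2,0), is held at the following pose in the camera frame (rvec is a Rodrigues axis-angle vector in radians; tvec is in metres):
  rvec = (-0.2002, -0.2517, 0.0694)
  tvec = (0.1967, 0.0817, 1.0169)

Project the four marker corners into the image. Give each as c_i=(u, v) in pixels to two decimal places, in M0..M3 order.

Intrinsics K: fx=539.4, fy=609.2, cx=301.4, cy=247.5
Marker side s = 0.141 m; corners in marker frame (Z=0):
  M0 = (-0.0705, +0.0705, 0)
  M1 = (+0.0705, +0.0705, 0)
  M2 = (+0.0705, -0.0705, 0)
  M3 = (-0.0705, -0.0705, 0)
rvec = (-0.2002, -0.2517, 0.0694), |rvec| = θ = 0.32901 rad = 18.851°
Rodrigues: sinθ=0.32311, 1−cosθ=0.05364; R = I + sinθ·[k]× + (1−cosθ)·[k]×²:
    [+0.96622 -0.04319 -0.25407]
    [+0.09312 +0.97775 +0.18795]
    [+0.24030 -0.20526 +0.94875]
t = (0.1967, 0.0817, 1.0169) m
M0: Pc = R·M0+t = (+0.12554, +0.14407, +0.98549); u = 539.4·(+0.12554)/0.98549 + 301.4 = 370.1117, v = 609.2·(+0.14407)/0.98549 + 247.5 = 336.5577
M1: Pc = R·M1+t = (+0.26177, +0.15720, +1.01937); u = 539.4·(+0.26177)/1.01937 + 301.4 = 439.9178, v = 609.2·(+0.15720)/1.01937 + 247.5 = 341.4446
M2: Pc = R·M2+t = (+0.26786, +0.01933, +1.04831); u = 539.4·(+0.26786)/1.04831 + 301.4 = 439.2267, v = 609.2·(+0.01933)/1.04831 + 247.5 = 258.7352
M3: Pc = R·M3+t = (+0.13163, +0.00620, +1.01443); u = 539.4·(+0.13163)/1.01443 + 301.4 = 371.3891, v = 609.2·(+0.00620)/1.01443 + 247.5 = 251.2252

c0=(370.11, 336.56) c1=(439.92, 341.44) c2=(439.23, 258.74) c3=(371.39, 251.23)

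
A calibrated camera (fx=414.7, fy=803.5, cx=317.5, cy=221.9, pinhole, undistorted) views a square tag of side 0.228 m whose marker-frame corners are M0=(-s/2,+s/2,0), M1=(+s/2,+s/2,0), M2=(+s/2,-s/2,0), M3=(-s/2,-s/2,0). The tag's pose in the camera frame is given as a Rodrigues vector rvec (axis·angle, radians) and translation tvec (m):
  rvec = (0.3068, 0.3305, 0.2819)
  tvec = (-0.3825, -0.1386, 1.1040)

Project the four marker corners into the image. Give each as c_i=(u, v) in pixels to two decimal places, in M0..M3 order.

Intrinsics K: fx=414.7, fy=803.5, cx=317.5, cy=221.9
Marker side s = 0.228 m; corners in marker frame (Z=0):
  M0 = (-0.1140, +0.1140, 0)
  M1 = (+0.1140, +0.1140, 0)
  M2 = (+0.1140, -0.1140, 0)
  M3 = (-0.1140, -0.1140, 0)
rvec = (0.3068, 0.3305, 0.2819), |rvec| = θ = 0.53181 rad = 30.471°
Rodrigues: sinθ=0.50710, 1−cosθ=0.13811; R = I + sinθ·[k]× + (1−cosθ)·[k]×²:
    [+0.90785 -0.21928 +0.35737]
    [+0.31831 +0.91523 -0.24705]
    [-0.27291 +0.33804 +0.90070]
t = (-0.3825, -0.1386, 1.1040) m
M0: Pc = R·M0+t = (-0.51099, -0.07055, +1.17365); u = 414.7·(-0.51099)/1.17365 + 317.5 = 136.9440, v = 803.5·(-0.07055)/1.17365 + 221.9 = 173.5991
M1: Pc = R·M1+t = (-0.30400, +0.00202, +1.11143); u = 414.7·(-0.30400)/1.11143 + 317.5 = 204.0690, v = 803.5·(+0.00202)/1.11143 + 221.9 = 223.3632
M2: Pc = R·M2+t = (-0.25401, -0.20665, +1.03435); u = 414.7·(-0.25401)/1.03435 + 317.5 = 215.6620, v = 803.5·(-0.20665)/1.03435 + 221.9 = 61.3725
M3: Pc = R·M3+t = (-0.46100, -0.27922, +1.09657); u = 414.7·(-0.46100)/1.09657 + 317.5 = 143.1613, v = 803.5·(-0.27922)/1.09657 + 221.9 = 17.3026

c0=(136.94, 173.60) c1=(204.07, 223.36) c2=(215.66, 61.37) c3=(143.16, 17.30)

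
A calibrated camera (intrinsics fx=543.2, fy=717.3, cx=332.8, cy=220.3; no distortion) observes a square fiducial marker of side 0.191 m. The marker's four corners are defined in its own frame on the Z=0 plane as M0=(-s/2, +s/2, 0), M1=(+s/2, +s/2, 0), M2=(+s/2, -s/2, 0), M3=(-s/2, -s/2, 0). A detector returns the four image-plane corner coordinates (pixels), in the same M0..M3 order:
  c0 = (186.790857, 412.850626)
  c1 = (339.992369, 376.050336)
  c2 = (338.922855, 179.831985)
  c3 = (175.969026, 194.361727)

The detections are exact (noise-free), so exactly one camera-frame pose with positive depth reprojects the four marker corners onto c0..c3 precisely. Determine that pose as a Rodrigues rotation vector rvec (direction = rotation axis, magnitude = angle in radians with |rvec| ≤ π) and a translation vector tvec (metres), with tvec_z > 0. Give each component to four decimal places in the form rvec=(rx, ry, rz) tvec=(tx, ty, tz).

Intrinsics K: fx=543.2, fy=717.3, cx=332.8, cy=220.3
Marker side s = 0.191 m; corners in marker frame (Z=0):
  M0 = (-0.0955, +0.0955, 0)
  M1 = (+0.0955, +0.0955, 0)
  M2 = (+0.0955, -0.0955, 0)
  M3 = (-0.0955, -0.0955, 0)
Detected image corners:
  c0 = (186.790857, 412.850626) px
  c1 = (339.992369, 376.050336) px
  c2 = (338.922855, 179.831985) px
  c3 = (175.969026, 194.361727) px
Planar DLT: solve 8×8 A·h = b for H (H[2,2]=1):
  H  [+983.02325 +107.91086 +265.02931]
  H  [+38.27747 +1169.64675 +293.01378]
  H  [+0.59951 +0.30045 +1.00000]
B = K⁻¹H; ‖b₁‖=1.567482, ‖b₂‖=1.567482; λ = 2/(‖b₁‖+‖b₂‖) = 0.637966, sign → tz>0 ⇒ λ=+0.637966
r₁ = λ·B[:,0] = (+0.92020,-0.08342,+0.38247); r₂ = λ·B[:,1] = (+0.00930,+0.98141,+0.19168)
r₃ = r₁×r₂ = (-0.39135,-0.17282,+0.90387); SVD([r₁ r₂ r₃]) → R = UVᵀ:
  R  [+0.92020 +0.00930 -0.39135]
  R  [-0.08342 +0.98141 -0.17282]
  R  [+0.38247 +0.19168 +0.90387]
t = (-0.07959, +0.06467, +0.63797) m
tr R = 2.805477; θ = arccos((tr R − 1)/2) = 0.444703 rad = 25.480°
axis k = ((R−Rᵀ)₃₂, (R−Rᵀ)₁₃, (R−Rᵀ)₂₁) / (2 sinθ) = (+0.423653, -0.899391, -0.107770)
rvec = θ·k = (+0.188399, -0.399961, -0.047926)

rvec=(0.1884, -0.4000, -0.0479) tvec=(-0.0796, 0.0647, 0.6380)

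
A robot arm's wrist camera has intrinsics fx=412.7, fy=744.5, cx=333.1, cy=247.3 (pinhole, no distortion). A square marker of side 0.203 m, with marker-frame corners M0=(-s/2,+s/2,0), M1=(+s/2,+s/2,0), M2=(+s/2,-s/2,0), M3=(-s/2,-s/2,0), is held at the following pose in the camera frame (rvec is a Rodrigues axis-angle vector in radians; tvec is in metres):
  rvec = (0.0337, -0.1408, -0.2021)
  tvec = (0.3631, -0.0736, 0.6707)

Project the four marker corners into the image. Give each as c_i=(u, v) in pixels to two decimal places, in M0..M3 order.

Intrinsics K: fx=412.7, fy=744.5, cx=333.1, cy=247.3
Marker side s = 0.203 m; corners in marker frame (Z=0):
  M0 = (-0.1015, +0.1015, 0)
  M1 = (+0.1015, +0.1015, 0)
  M2 = (+0.1015, -0.1015, 0)
  M3 = (-0.1015, -0.1015, 0)
rvec = (0.0337, -0.1408, -0.2021), |rvec| = θ = 0.24861 rad = 14.244°
Rodrigues: sinθ=0.24605, 1−cosθ=0.03074; R = I + sinθ·[k]× + (1−cosθ)·[k]×²:
    [+0.96982 +0.19766 -0.14274]
    [-0.20238 +0.97912 -0.01920]
    [+0.13597 +0.04751 +0.98957]
t = (0.3631, -0.0736, 0.6707) m
M0: Pc = R·M0+t = (+0.28473, +0.04632, +0.66172); u = 412.7·(+0.28473)/0.66172 + 333.1 = 510.6769, v = 744.5·(+0.04632)/0.66172 + 247.3 = 299.4173
M1: Pc = R·M1+t = (+0.48160, +0.00524, +0.68932); u = 412.7·(+0.48160)/0.68932 + 333.1 = 621.4355, v = 744.5·(+0.00524)/0.68932 + 247.3 = 252.9577
M2: Pc = R·M2+t = (+0.44147, -0.19352, +0.67968); u = 412.7·(+0.44147)/0.67968 + 333.1 = 601.1625, v = 744.5·(-0.19352)/0.67968 + 247.3 = 35.3211
M3: Pc = R·M3+t = (+0.24460, -0.15244, +0.65208); u = 412.7·(+0.24460)/0.65208 + 333.1 = 487.9076, v = 744.5·(-0.15244)/0.65208 + 247.3 = 73.2556

c0=(510.68, 299.42) c1=(621.44, 252.96) c2=(601.16, 35.32) c3=(487.91, 73.26)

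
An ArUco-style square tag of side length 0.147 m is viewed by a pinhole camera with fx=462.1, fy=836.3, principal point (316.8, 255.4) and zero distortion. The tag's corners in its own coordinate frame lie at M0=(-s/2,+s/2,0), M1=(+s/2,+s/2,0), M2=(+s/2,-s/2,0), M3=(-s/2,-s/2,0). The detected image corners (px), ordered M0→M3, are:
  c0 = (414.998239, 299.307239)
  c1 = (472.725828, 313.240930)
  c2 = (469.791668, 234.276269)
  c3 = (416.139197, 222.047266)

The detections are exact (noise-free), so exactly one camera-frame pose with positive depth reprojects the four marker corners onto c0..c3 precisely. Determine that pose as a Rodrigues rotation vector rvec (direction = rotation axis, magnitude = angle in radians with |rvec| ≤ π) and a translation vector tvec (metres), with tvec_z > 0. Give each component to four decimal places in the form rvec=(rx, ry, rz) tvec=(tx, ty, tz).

rvec=(-0.6663, 0.0343, 0.1525) tvec=(0.3377, 0.0153, 1.2340)

Intrinsics K: fx=462.1, fy=836.3, cx=316.8, cy=255.4
Marker side s = 0.147 m; corners in marker frame (Z=0):
  M0 = (-0.0735, +0.0735, 0)
  M1 = (+0.0735, +0.0735, 0)
  M2 = (+0.0735, -0.0735, 0)
  M3 = (-0.0735, -0.0735, 0)
Detected image corners:
  c0 = (414.998239, 299.307239) px
  c1 = (472.725828, 313.240930) px
  c2 = (469.791668, 234.276269) px
  c3 = (416.139197, 222.047266) px
Planar DLT: solve 8×8 A·h = b for H (H[2,2]=1):
  H  [+349.39538 -214.22774 +443.26378]
  H  [+71.33533 +398.61112 +265.76060]
  H  [-0.06527 -0.49674 +1.00000]
B = K⁻¹H; ‖b₁‖=0.810368, ‖b₂‖=0.810369; λ = 2/(‖b₁‖+‖b₂‖) = 1.234007, sign → tz>0 ⇒ λ=+1.234007
r₁ = λ·B[:,0] = (+0.98826,+0.12986,-0.08055); r₂ = λ·B[:,1] = (-0.15184,+0.77537,-0.61298)
r₃ = r₁×r₂ = (-0.01715,+0.61801,+0.78598); SVD([r₁ r₂ r₃]) → R = UVᵀ:
  R  [+0.98826 -0.15184 -0.01715]
  R  [+0.12986 +0.77537 +0.61801]
  R  [-0.08055 -0.61298 +0.78598]
t = (+0.33771, +0.01529, +1.23401) m
tr R = 2.549611; θ = arccos((tr R − 1)/2) = 0.684389 rad = 39.213°
axis k = ((R−Rᵀ)₃₂, (R−Rᵀ)₁₃, (R−Rᵀ)₂₁) / (2 sinθ) = (-0.973575, +0.050141, +0.222794)
rvec = θ·k = (-0.666304, +0.034316, +0.152478)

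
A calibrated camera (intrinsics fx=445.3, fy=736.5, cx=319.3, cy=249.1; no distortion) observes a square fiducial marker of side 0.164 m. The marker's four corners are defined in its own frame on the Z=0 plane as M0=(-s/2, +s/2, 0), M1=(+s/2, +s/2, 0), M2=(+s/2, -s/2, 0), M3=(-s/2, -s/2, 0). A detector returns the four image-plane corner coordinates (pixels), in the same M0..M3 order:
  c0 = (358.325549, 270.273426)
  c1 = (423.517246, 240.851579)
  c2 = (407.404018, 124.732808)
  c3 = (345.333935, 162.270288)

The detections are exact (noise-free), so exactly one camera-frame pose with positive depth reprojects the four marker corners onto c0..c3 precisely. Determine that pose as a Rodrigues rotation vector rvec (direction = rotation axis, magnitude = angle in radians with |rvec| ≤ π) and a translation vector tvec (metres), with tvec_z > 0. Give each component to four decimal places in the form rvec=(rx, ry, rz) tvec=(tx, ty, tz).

rvec=(-0.1373, 0.5619, -0.2283) tvec=(0.1454, -0.0695, 1.0285)

Intrinsics K: fx=445.3, fy=736.5, cx=319.3, cy=249.1
Marker side s = 0.164 m; corners in marker frame (Z=0):
  M0 = (-0.0820, +0.0820, 0)
  M1 = (+0.0820, +0.0820, 0)
  M2 = (+0.0820, -0.0820, 0)
  M3 = (-0.0820, -0.0820, 0)
Detected image corners:
  c0 = (358.325549, 270.273426) px
  c1 = (423.517246, 240.851579) px
  c2 = (407.404018, 124.732808) px
  c3 = (345.333935, 162.270288) px
Planar DLT: solve 8×8 A·h = b for H (H[2,2]=1):
  H  [+197.17435 +17.19196 +382.23790]
  H  [-303.68930 +645.28303 +199.36211]
  H  [-0.49701 -0.18547 +1.00000]
B = K⁻¹H; ‖b₁‖=0.972284, ‖b₂‖=0.972284; λ = 2/(‖b₁‖+‖b₂‖) = 1.028506, sign → tz>0 ⇒ λ=+1.028506
r₁ = λ·B[:,0] = (+0.82195,-0.25121,-0.51117); r₂ = λ·B[:,1] = (+0.17649,+0.96564,-0.19076)
r₃ = r₁×r₂ = (+0.54153,+0.06658,+0.83804); SVD([r₁ r₂ r₃]) → R = UVᵀ:
  R  [+0.82195 +0.17649 +0.54153]
  R  [-0.25121 +0.96564 +0.06658]
  R  [-0.51117 -0.19076 +0.83804]
t = (+0.14537, -0.06946, +1.02851) m
tr R = 2.625630; θ = arccos((tr R − 1)/2) = 0.621828 rad = 35.628°
axis k = ((R−Rᵀ)₃₂, (R−Rᵀ)₁₃, (R−Rᵀ)₂₁) / (2 sinθ) = (-0.220877, +0.903574, -0.367106)
rvec = θ·k = (-0.137348, +0.561868, -0.228277)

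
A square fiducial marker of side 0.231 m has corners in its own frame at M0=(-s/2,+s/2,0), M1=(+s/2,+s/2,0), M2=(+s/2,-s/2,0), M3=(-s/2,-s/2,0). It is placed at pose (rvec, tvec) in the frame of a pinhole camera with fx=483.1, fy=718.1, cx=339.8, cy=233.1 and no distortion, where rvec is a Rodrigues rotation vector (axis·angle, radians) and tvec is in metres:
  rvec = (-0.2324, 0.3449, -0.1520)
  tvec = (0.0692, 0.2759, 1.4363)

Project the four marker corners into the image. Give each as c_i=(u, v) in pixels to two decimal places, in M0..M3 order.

c0=(331.17, 436.29) c1=(406.43, 424.56) c2=(395.32, 305.10) c3=(323.50, 322.19)

Intrinsics K: fx=483.1, fy=718.1, cx=339.8, cy=233.1
Marker side s = 0.231 m; corners in marker frame (Z=0):
  M0 = (-0.1155, +0.1155, 0)
  M1 = (+0.1155, +0.1155, 0)
  M2 = (+0.1155, -0.1155, 0)
  M3 = (-0.1155, -0.1155, 0)
rvec = (-0.2324, 0.3449, -0.1520), |rvec| = θ = 0.44280 rad = 25.370°
Rodrigues: sinθ=0.42847, 1−cosθ=0.09644; R = I + sinθ·[k]× + (1−cosθ)·[k]×²:
    [+0.93012 +0.10765 +0.35111]
    [-0.18651 +0.96207 +0.19909]
    [-0.31636 -0.25067 +0.91492]
t = (0.0692, 0.2759, 1.4363) m
M0: Pc = R·M0+t = (-0.02580, +0.40856, +1.44389); u = 483.1·(-0.02580)/1.44389 + 339.8 = 331.1694, v = 718.1·(+0.40856)/1.44389 + 233.1 = 436.2926
M1: Pc = R·M1+t = (+0.18906, +0.36548, +1.37081); u = 483.1·(+0.18906)/1.37081 + 339.8 = 406.4297, v = 718.1·(+0.36548)/1.37081 + 233.1 = 424.5559
M2: Pc = R·M2+t = (+0.16420, +0.14324, +1.42871); u = 483.1·(+0.16420)/1.42871 + 339.8 = 395.3204, v = 718.1·(+0.14324)/1.42871 + 233.1 = 305.0950
M3: Pc = R·M3+t = (-0.05066, +0.18632, +1.50179); u = 483.1·(-0.05066)/1.50179 + 339.8 = 323.5025, v = 718.1·(+0.18632)/1.50179 + 233.1 = 322.1925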